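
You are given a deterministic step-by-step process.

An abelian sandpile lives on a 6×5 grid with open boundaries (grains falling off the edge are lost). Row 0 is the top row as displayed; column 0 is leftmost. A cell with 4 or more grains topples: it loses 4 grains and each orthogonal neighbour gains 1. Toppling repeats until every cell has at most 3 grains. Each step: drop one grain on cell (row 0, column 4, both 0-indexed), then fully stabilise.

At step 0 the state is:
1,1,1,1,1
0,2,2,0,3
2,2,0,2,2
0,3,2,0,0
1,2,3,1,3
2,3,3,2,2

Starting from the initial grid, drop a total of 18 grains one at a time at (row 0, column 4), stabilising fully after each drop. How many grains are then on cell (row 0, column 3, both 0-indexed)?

[0] 1,1,1,1,1
0,2,2,0,3
2,2,0,2,2
0,3,2,0,0
1,2,3,1,3
2,3,3,2,2
[1] 1,1,1,1,2
0,2,2,0,3
2,2,0,2,2
0,3,2,0,0
1,2,3,1,3
2,3,3,2,2
[2] 1,1,1,1,3
0,2,2,0,3
2,2,0,2,2
0,3,2,0,0
1,2,3,1,3
2,3,3,2,2
[3] 1,1,1,2,1
0,2,2,1,0
2,2,0,2,3
0,3,2,0,0
1,2,3,1,3
2,3,3,2,2
[4] 1,1,1,2,2
0,2,2,1,0
2,2,0,2,3
0,3,2,0,0
1,2,3,1,3
2,3,3,2,2
[5] 1,1,1,2,3
0,2,2,1,0
2,2,0,2,3
0,3,2,0,0
1,2,3,1,3
2,3,3,2,2
[6] 1,1,1,3,0
0,2,2,1,1
2,2,0,2,3
0,3,2,0,0
1,2,3,1,3
2,3,3,2,2
[7] 1,1,1,3,1
0,2,2,1,1
2,2,0,2,3
0,3,2,0,0
1,2,3,1,3
2,3,3,2,2
[8] 1,1,1,3,2
0,2,2,1,1
2,2,0,2,3
0,3,2,0,0
1,2,3,1,3
2,3,3,2,2
[9] 1,1,1,3,3
0,2,2,1,1
2,2,0,2,3
0,3,2,0,0
1,2,3,1,3
2,3,3,2,2
[10] 1,1,2,0,1
0,2,2,2,2
2,2,0,2,3
0,3,2,0,0
1,2,3,1,3
2,3,3,2,2
[11] 1,1,2,0,2
0,2,2,2,2
2,2,0,2,3
0,3,2,0,0
1,2,3,1,3
2,3,3,2,2
[12] 1,1,2,0,3
0,2,2,2,2
2,2,0,2,3
0,3,2,0,0
1,2,3,1,3
2,3,3,2,2
[13] 1,1,2,1,0
0,2,2,2,3
2,2,0,2,3
0,3,2,0,0
1,2,3,1,3
2,3,3,2,2
[14] 1,1,2,1,1
0,2,2,2,3
2,2,0,2,3
0,3,2,0,0
1,2,3,1,3
2,3,3,2,2
[15] 1,1,2,1,2
0,2,2,2,3
2,2,0,2,3
0,3,2,0,0
1,2,3,1,3
2,3,3,2,2
[16] 1,1,2,1,3
0,2,2,2,3
2,2,0,2,3
0,3,2,0,0
1,2,3,1,3
2,3,3,2,2
[17] 1,1,2,2,1
0,2,2,3,1
2,2,0,3,0
0,3,2,0,1
1,2,3,1,3
2,3,3,2,2
[18] 1,1,2,2,2
0,2,2,3,1
2,2,0,3,0
0,3,2,0,1
1,2,3,1,3
2,3,3,2,2

2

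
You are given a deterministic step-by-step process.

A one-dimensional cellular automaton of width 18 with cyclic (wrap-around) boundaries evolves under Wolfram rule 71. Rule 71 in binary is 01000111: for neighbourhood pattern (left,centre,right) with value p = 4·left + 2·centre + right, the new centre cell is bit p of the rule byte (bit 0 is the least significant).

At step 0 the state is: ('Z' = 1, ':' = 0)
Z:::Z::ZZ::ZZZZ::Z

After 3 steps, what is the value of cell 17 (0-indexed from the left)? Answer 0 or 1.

0

k=0  Z:::Z::ZZ::ZZZZ::Z
k=1  Z:ZZZ:Z:Z:Z:::Z:Z:
k=2  Z:::Z:Z:Z:Z:ZZZ:Z:
k=3  Z:ZZZ:Z:Z:Z:::Z:Z:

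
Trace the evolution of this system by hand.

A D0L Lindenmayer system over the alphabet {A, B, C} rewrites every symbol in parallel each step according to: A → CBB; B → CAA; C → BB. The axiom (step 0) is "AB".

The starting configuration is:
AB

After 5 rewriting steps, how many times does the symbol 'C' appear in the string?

0) AB
1) CBBCAA
2) BBCAACAABBCBBCBB
3) CAACAABBCBBCBBBBCBBCBBCAACAABBCAACAABBCAACAA
4) BBCBBCBBBBCBBCBBCAACAABBCAACAABBCAACAACAACAABBCAACAABBCAACAABBCBBCBBBBCBBCBBCAACAABBCBBCBBBBCBBCBBCAACAABBCBBCBBBBCBBCBB
5) CAACAABBCAACAABBCAACAACAACAABBCAACAABBCAACAABBCBBCBBBBCBBC…CBBCBBBBCBBCBBCAACAABBCAACAABBCAACAACAACAABBCAACAABBCAACAA  (len 328)

88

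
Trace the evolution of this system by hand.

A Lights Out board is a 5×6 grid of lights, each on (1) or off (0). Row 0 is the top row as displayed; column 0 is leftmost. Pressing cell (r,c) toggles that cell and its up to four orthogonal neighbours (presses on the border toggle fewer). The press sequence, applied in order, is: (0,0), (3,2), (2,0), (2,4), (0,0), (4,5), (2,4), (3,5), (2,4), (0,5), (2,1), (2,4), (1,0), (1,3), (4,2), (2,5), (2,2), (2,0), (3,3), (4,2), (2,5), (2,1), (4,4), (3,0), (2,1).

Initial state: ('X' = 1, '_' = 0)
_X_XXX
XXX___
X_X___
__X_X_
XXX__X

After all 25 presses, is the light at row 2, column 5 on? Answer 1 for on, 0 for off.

k=0  _X_XXX
XXX___
X_X___
__X_X_
XXX__X
k=1  X__XXX
_XX___
X_X___
__X_X_
XXX__X
k=2  X__XXX
_XX___
X_____
_X_XX_
XX___X
k=3  X__XXX
XXX___
_X____
XX_XX_
XX___X
k=4  X__XXX
XXX_X_
_X_XXX
XX_X__
XX___X
k=5  _X_XXX
_XX_X_
_X_XXX
XX_X__
XX___X
k=6  _X_XXX
_XX_X_
_X_XXX
XX_X_X
XX__X_
k=7  _X_XXX
_XX___
_X____
XX_XXX
XX__X_
k=8  _X_XXX
_XX___
_X___X
XX_X__
XX__XX
k=9  _X_XXX
_XX_X_
_X_XX_
XX_XX_
XX__XX
k=10  _X_X__
_XX_XX
_X_XX_
XX_XX_
XX__XX
k=11  _X_X__
__X_XX
X_XXX_
X__XX_
XX__XX
k=12  _X_X__
__X__X
X_X__X
X__X__
XX__XX
k=13  XX_X__
XXX__X
__X__X
X__X__
XX__XX
k=14  XX____
XX_XXX
__XX_X
X__X__
XX__XX
k=15  XX____
XX_XXX
__XX_X
X_XX__
X_XXXX
k=16  XX____
XX_XX_
__XXX_
X_XX_X
X_XXXX
k=17  XX____
XXXXX_
_X__X_
X__X_X
X_XXXX
k=18  XX____
_XXXX_
X___X_
___X_X
X_XXXX
k=19  XX____
_XXXX_
X__XX_
__X_XX
X_X_XX
k=20  XX____
_XXXX_
X__XX_
____XX
XX_XXX
k=21  XX____
_XXXXX
X__X_X
____X_
XX_XXX
k=22  XX____
__XXXX
_XXX_X
_X__X_
XX_XXX
k=23  XX____
__XXXX
_XXX_X
_X____
XX____
k=24  XX____
__XXXX
XXXX_X
X_____
_X____
k=25  XX____
_XXXXX
___X_X
XX____
_X____

1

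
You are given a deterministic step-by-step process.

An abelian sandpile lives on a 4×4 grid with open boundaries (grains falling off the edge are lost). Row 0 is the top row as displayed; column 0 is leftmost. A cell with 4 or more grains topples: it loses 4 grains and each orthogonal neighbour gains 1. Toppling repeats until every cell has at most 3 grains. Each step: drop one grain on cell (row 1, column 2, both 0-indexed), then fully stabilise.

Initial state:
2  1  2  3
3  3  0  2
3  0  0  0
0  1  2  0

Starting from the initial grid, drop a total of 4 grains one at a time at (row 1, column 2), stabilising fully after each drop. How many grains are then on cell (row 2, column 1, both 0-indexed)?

[0] 2  1  2  3
3  3  0  2
3  0  0  0
0  1  2  0
[1] 2  1  2  3
3  3  1  2
3  0  0  0
0  1  2  0
[2] 2  1  2  3
3  3  2  2
3  0  0  0
0  1  2  0
[3] 2  1  2  3
3  3  3  2
3  0  0  0
0  1  2  0
[4] 3  2  3  3
1  1  1  3
0  2  1  0
1  1  2  0

2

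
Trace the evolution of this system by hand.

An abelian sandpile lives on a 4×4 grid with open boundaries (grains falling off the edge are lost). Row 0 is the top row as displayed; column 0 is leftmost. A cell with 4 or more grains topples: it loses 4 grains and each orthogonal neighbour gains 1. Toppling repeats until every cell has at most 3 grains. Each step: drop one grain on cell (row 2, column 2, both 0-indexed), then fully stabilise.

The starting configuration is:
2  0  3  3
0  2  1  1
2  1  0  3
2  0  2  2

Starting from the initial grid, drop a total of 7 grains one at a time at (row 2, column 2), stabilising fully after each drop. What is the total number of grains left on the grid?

k=0  2  0  3  3
0  2  1  1
2  1  0  3
2  0  2  2
k=1  2  0  3  3
0  2  1  1
2  1  1  3
2  0  2  2
k=2  2  0  3  3
0  2  1  1
2  1  2  3
2  0  2  2
k=3  2  0  3  3
0  2  1  1
2  1  3  3
2  0  2  2
k=4  2  0  3  3
0  2  2  2
2  2  1  0
2  0  3  3
k=5  2  0  3  3
0  2  2  2
2  2  2  0
2  0  3  3
k=6  2  0  3  3
0  2  2  2
2  2  3  0
2  0  3  3
k=7  2  0  3  3
0  2  3  2
2  3  1  2
2  1  1  0

27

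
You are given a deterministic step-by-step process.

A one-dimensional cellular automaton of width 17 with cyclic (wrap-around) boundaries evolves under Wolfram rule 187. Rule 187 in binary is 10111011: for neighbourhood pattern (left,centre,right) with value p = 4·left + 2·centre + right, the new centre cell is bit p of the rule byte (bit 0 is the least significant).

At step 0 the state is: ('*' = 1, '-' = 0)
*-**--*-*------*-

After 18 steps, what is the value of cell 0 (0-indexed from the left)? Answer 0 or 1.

0

[0] *-**--*-*------*-
[1] -**-**-*-******-*
[2] **-**-*-******-*-
[3] *-**-*-******-*-*
[4] -**-*-******-*-**
[5] **-*-******-*-**-
[6] *-*-******-*-**-*
[7] -*-******-*-**-**
[8] *-******-*-**-**-
[9] -******-*-**-**-*
[10] ******-*-**-**-*-
[11] *****-*-**-**-*-*
[12] ****-*-**-**-*-**
[13] ***-*-**-**-*-***
[14] **-*-**-**-*-****
[15] *-*-**-**-*-*****
[16] -*-**-**-*-******
[17] *-**-**-*-******-
[18] -**-**-*-******-*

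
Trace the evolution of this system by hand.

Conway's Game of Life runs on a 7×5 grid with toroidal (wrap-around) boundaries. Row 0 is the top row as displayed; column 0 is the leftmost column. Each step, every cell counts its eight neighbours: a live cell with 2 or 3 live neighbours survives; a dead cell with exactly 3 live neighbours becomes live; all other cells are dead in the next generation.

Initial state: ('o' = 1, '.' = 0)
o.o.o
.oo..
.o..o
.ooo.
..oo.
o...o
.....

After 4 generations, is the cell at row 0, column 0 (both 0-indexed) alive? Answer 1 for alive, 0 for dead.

1

k=0  o.o.o
.oo..
.o..o
.ooo.
..oo.
o...o
.....
k=1  o.oo.
..o.o
.....
oo..o
o....
...oo
.o.o.
k=2  o....
.oo.o
.o.oo
oo..o
.o.o.
o.ooo
oo...
k=3  ..o.o
.oo.o
.....
.o...
.....
...o.
..oo.
k=4  o...o
ooo..
ooo..
.....
.....
..oo.
..o.o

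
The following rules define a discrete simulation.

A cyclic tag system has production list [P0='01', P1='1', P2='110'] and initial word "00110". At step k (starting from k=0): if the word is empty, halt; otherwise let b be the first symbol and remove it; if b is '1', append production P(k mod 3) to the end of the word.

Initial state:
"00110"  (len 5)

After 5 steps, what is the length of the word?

5

t=0: "00110"  (len 5)
t=1: "0110"  (len 4)
t=2: "110"  (len 3)
t=3: "10110"  (len 5)
t=4: "011001"  (len 6)
t=5: "11001"  (len 5)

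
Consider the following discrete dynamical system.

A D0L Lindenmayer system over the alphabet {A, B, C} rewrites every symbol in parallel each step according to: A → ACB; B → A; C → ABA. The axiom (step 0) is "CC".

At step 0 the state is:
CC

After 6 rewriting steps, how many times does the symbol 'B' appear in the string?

[0] CC
[1] ABAABA
[2] ACBAACBACBAACB
[3] ACBABAAACBACBABAAACBABAAACBACBABAA
[4] ACBABAAACBAACBACBACBABAAACBABAAACBAACBACBACBABAAACBAACBACBACBABAAACBABAAACBAACBACB
[5] ACBABAAACBAACBACBACBABAAACBACBABAAACBABAAACBABAAACBAACBACB…ACBABAAACBAACBACBACBABAAACBAACBACBACBABAAACBACBABAAACBABAA  (len 198)
[6] ACBABAAACBAACBACBACBABAAACBACBABAAACBABAAACBABAAACBAACBACB…ACBABAAACBAACBACBACBABAAACBABAAACBAACBACBACBABAAACBAACBACB  (len 478)

140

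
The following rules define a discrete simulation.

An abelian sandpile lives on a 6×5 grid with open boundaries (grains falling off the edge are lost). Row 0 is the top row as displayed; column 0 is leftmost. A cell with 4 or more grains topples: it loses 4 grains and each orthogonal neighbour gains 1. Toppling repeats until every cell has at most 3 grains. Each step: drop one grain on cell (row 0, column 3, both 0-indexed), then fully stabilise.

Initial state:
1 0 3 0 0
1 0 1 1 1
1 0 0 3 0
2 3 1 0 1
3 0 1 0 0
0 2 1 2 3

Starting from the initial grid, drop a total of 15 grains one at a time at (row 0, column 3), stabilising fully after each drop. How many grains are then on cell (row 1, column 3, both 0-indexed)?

t=0: 1 0 3 0 0
1 0 1 1 1
1 0 0 3 0
2 3 1 0 1
3 0 1 0 0
0 2 1 2 3
t=1: 1 0 3 1 0
1 0 1 1 1
1 0 0 3 0
2 3 1 0 1
3 0 1 0 0
0 2 1 2 3
t=2: 1 0 3 2 0
1 0 1 1 1
1 0 0 3 0
2 3 1 0 1
3 0 1 0 0
0 2 1 2 3
t=3: 1 0 3 3 0
1 0 1 1 1
1 0 0 3 0
2 3 1 0 1
3 0 1 0 0
0 2 1 2 3
t=4: 1 1 0 1 1
1 0 2 2 1
1 0 0 3 0
2 3 1 0 1
3 0 1 0 0
0 2 1 2 3
t=5: 1 1 0 2 1
1 0 2 2 1
1 0 0 3 0
2 3 1 0 1
3 0 1 0 0
0 2 1 2 3
t=6: 1 1 0 3 1
1 0 2 2 1
1 0 0 3 0
2 3 1 0 1
3 0 1 0 0
0 2 1 2 3
t=7: 1 1 1 0 2
1 0 2 3 1
1 0 0 3 0
2 3 1 0 1
3 0 1 0 0
0 2 1 2 3
t=8: 1 1 1 1 2
1 0 2 3 1
1 0 0 3 0
2 3 1 0 1
3 0 1 0 0
0 2 1 2 3
t=9: 1 1 1 2 2
1 0 2 3 1
1 0 0 3 0
2 3 1 0 1
3 0 1 0 0
0 2 1 2 3
t=10: 1 1 1 3 2
1 0 2 3 1
1 0 0 3 0
2 3 1 0 1
3 0 1 0 0
0 2 1 2 3
t=11: 1 1 2 1 3
1 0 3 1 2
1 0 1 0 1
2 3 1 1 1
3 0 1 0 0
0 2 1 2 3
t=12: 1 1 2 2 3
1 0 3 1 2
1 0 1 0 1
2 3 1 1 1
3 0 1 0 0
0 2 1 2 3
t=13: 1 1 2 3 3
1 0 3 1 2
1 0 1 0 1
2 3 1 1 1
3 0 1 0 0
0 2 1 2 3
t=14: 1 1 3 1 0
1 0 3 2 3
1 0 1 0 1
2 3 1 1 1
3 0 1 0 0
0 2 1 2 3
t=15: 1 1 3 2 0
1 0 3 2 3
1 0 1 0 1
2 3 1 1 1
3 0 1 0 0
0 2 1 2 3

2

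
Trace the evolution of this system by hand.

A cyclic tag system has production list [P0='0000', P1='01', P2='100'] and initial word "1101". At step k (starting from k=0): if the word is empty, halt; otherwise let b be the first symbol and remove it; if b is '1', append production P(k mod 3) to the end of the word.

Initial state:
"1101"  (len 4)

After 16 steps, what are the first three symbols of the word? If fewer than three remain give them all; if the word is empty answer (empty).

gen 0: "1101"  (len 4)
gen 1: "1010000"  (len 7)
gen 2: "01000001"  (len 8)
gen 3: "1000001"  (len 7)
gen 4: "0000010000"  (len 10)
gen 5: "000010000"  (len 9)
gen 6: "00010000"  (len 8)
gen 7: "0010000"  (len 7)
gen 8: "010000"  (len 6)
gen 9: "10000"  (len 5)
gen 10: "00000000"  (len 8)
gen 11: "0000000"  (len 7)
gen 12: "000000"  (len 6)
gen 13: "00000"  (len 5)
gen 14: "0000"  (len 4)
gen 15: "000"  (len 3)
gen 16: "00"  (len 2)

00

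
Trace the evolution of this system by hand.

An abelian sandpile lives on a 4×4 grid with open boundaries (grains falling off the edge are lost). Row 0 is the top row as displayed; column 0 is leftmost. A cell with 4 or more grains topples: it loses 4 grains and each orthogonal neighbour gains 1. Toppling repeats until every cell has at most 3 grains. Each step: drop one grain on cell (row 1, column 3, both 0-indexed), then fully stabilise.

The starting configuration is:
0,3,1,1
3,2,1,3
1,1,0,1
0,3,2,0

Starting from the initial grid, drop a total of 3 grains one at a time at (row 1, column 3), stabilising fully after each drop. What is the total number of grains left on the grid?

k=0  0,3,1,1
3,2,1,3
1,1,0,1
0,3,2,0
k=1  0,3,1,2
3,2,2,0
1,1,0,2
0,3,2,0
k=2  0,3,1,2
3,2,2,1
1,1,0,2
0,3,2,0
k=3  0,3,1,2
3,2,2,2
1,1,0,2
0,3,2,0

24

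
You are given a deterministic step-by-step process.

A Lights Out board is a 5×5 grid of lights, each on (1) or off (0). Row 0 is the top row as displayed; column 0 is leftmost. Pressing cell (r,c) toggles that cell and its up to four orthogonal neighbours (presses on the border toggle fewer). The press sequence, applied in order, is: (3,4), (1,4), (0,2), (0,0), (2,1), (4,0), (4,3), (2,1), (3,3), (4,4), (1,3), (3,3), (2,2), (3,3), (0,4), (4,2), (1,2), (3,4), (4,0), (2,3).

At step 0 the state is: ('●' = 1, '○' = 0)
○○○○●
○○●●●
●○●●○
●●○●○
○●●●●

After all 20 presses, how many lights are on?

16

step 0: ○○○○●
○○●●●
●○●●○
●●○●○
○●●●●
step 1: ○○○○●
○○●●●
●○●●●
●●○○●
○●●●○
step 2: ○○○○○
○○●○○
●○●●○
●●○○●
○●●●○
step 3: ○●●●○
○○○○○
●○●●○
●●○○●
○●●●○
step 4: ●○●●○
●○○○○
●○●●○
●●○○●
○●●●○
step 5: ●○●●○
●●○○○
○●○●○
●○○○●
○●●●○
step 6: ●○●●○
●●○○○
○●○●○
○○○○●
●○●●○
step 7: ●○●●○
●●○○○
○●○●○
○○○●●
●○○○●
step 8: ●○●●○
●○○○○
●○●●○
○●○●●
●○○○●
step 9: ●○●●○
●○○○○
●○●○○
○●●○○
●○○●●
step 10: ●○●●○
●○○○○
●○●○○
○●●○●
●○○○○
step 11: ●○●○○
●○●●●
●○●●○
○●●○●
●○○○○
step 12: ●○●○○
●○●●●
●○●○○
○●○●○
●○○●○
step 13: ●○●○○
●○○●●
●●○●○
○●●●○
●○○●○
step 14: ●○●○○
●○○●●
●●○○○
○●○○●
●○○○○
step 15: ●○●●●
●○○●○
●●○○○
○●○○●
●○○○○
step 16: ●○●●●
●○○●○
●●○○○
○●●○●
●●●●○
step 17: ●○○●●
●●●○○
●●●○○
○●●○●
●●●●○
step 18: ●○○●●
●●●○○
●●●○●
○●●●○
●●●●●
step 19: ●○○●●
●●●○○
●●●○●
●●●●○
○○●●●
step 20: ●○○●●
●●●●○
●●○●○
●●●○○
○○●●●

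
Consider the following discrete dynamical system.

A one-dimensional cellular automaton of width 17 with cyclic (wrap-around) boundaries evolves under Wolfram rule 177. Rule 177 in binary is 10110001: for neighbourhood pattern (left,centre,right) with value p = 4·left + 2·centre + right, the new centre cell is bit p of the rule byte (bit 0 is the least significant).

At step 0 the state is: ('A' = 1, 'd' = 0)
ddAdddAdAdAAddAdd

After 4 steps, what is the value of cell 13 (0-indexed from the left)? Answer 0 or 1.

0

k=0  ddAdddAdAdAAddAdd
k=1  AddAAddAdAddAddAA
k=2  dAdddAddAdAddAddA
k=3  AdAAddAddAdAddAdd
k=4  dAddAddAddAdAddAd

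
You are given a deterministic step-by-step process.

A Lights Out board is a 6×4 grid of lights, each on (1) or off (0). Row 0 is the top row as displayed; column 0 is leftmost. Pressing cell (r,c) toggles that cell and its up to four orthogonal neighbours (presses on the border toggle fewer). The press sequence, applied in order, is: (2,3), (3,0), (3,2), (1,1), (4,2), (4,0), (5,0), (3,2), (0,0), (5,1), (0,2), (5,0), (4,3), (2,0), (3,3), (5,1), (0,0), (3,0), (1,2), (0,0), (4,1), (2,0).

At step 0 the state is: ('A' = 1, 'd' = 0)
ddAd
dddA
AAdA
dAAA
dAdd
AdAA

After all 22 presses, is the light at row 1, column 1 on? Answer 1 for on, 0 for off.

0) ddAd
dddA
AAdA
dAAA
dAdd
AdAA
1) ddAd
dddd
AAAd
dAAd
dAdd
AdAA
2) ddAd
dddd
dAAd
AdAd
AAdd
AdAA
3) ddAd
dddd
dAdd
AAdA
AAAd
AdAA
4) dAAd
AAAd
dddd
AAdA
AAAd
AdAA
5) dAAd
AAAd
dddd
AAAA
AddA
AddA
6) dAAd
AAAd
dddd
dAAA
dAdA
dddA
7) dAAd
AAAd
dddd
dAAA
AAdA
AAdA
8) dAAd
AAAd
ddAd
dddd
AAAA
AAdA
9) AdAd
dAAd
ddAd
dddd
AAAA
AAdA
10) AdAd
dAAd
ddAd
dddd
AdAA
ddAA
11) AAdA
dAdd
ddAd
dddd
AdAA
ddAA
12) AAdA
dAdd
ddAd
dddd
ddAA
AAAA
13) AAdA
dAdd
ddAd
dddA
dddd
AAAd
14) AAdA
AAdd
AAAd
AddA
dddd
AAAd
15) AAdA
AAdd
AAAA
AdAd
dddA
AAAd
16) AAdA
AAdd
AAAA
AdAd
dAdA
dddd
17) dddA
dAdd
AAAA
AdAd
dAdA
dddd
18) dddA
dAdd
dAAA
dAAd
AAdA
dddd
19) ddAA
ddAA
dAdA
dAAd
AAdA
dddd
20) AAAA
AdAA
dAdA
dAAd
AAdA
dddd
21) AAAA
AdAA
dAdA
ddAd
ddAA
dAdd
22) AAAA
ddAA
AddA
AdAd
ddAA
dAdd

0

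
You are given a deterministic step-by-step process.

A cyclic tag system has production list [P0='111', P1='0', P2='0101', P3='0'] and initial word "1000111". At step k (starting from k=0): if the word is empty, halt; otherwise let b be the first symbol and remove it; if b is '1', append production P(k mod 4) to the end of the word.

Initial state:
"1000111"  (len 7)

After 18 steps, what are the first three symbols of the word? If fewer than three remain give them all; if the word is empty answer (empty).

011

k=0  "1000111"  (len 7)
k=1  "000111111"  (len 9)
k=2  "00111111"  (len 8)
k=3  "0111111"  (len 7)
k=4  "111111"  (len 6)
k=5  "11111111"  (len 8)
k=6  "11111110"  (len 8)
k=7  "11111100101"  (len 11)
k=8  "11111001010"  (len 11)
k=9  "1111001010111"  (len 13)
k=10  "1110010101110"  (len 13)
k=11  "1100101011100101"  (len 16)
k=12  "1001010111001010"  (len 16)
k=13  "001010111001010111"  (len 18)
k=14  "01010111001010111"  (len 17)
k=15  "1010111001010111"  (len 16)
k=16  "0101110010101110"  (len 16)
k=17  "101110010101110"  (len 15)
k=18  "011100101011100"  (len 15)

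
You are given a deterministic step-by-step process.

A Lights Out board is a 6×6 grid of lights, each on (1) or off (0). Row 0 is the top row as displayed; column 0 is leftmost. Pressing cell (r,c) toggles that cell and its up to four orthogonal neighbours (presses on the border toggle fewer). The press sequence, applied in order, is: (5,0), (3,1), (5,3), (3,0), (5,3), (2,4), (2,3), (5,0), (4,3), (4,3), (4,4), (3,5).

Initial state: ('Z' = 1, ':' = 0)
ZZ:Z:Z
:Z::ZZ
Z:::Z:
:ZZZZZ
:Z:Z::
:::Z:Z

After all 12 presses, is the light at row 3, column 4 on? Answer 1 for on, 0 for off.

gen 0: ZZ:Z:Z
:Z::ZZ
Z:::Z:
:ZZZZZ
:Z:Z::
:::Z:Z
gen 1: ZZ:Z:Z
:Z::ZZ
Z:::Z:
:ZZZZZ
ZZ:Z::
ZZ:Z:Z
gen 2: ZZ:Z:Z
:Z::ZZ
ZZ::Z:
Z::ZZZ
Z::Z::
ZZ:Z:Z
gen 3: ZZ:Z:Z
:Z::ZZ
ZZ::Z:
Z::ZZZ
Z:::::
ZZZ:ZZ
gen 4: ZZ:Z:Z
:Z::ZZ
:Z::Z:
:Z:ZZZ
::::::
ZZZ:ZZ
gen 5: ZZ:Z:Z
:Z::ZZ
:Z::Z:
:Z:ZZZ
:::Z::
ZZ:Z:Z
gen 6: ZZ:Z:Z
:Z:::Z
:Z:Z:Z
:Z:Z:Z
:::Z::
ZZ:Z:Z
gen 7: ZZ:Z:Z
:Z:Z:Z
:ZZ:ZZ
:Z:::Z
:::Z::
ZZ:Z:Z
gen 8: ZZ:Z:Z
:Z:Z:Z
:ZZ:ZZ
:Z:::Z
Z::Z::
:::Z:Z
gen 9: ZZ:Z:Z
:Z:Z:Z
:ZZ:ZZ
:Z:Z:Z
Z:Z:Z:
:::::Z
gen 10: ZZ:Z:Z
:Z:Z:Z
:ZZ:ZZ
:Z:::Z
Z::Z::
:::Z:Z
gen 11: ZZ:Z:Z
:Z:Z:Z
:ZZ:ZZ
:Z::ZZ
Z:::ZZ
:::ZZZ
gen 12: ZZ:Z:Z
:Z:Z:Z
:ZZ:Z:
:Z::::
Z:::Z:
:::ZZZ

0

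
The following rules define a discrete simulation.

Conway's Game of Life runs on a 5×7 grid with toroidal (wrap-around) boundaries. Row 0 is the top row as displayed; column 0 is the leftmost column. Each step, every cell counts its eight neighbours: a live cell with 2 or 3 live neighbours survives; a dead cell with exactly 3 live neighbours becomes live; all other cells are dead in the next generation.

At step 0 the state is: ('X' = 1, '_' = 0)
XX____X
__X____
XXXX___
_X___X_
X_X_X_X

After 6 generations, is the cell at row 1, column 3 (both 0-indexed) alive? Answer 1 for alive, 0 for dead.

1

step 0: XX____X
__X____
XXXX___
_X___X_
X_X_X_X
step 1: __XX_XX
___X__X
X__X___
____XX_
__X____
step 2: __XXXXX
X__X_XX
___X_XX
___XX__
__X___X
step 3: _XX____
X______
X_XX___
__XXX_X
__X___X
step 4: XXX____
X__X___
X_X_X_X
X___XXX
X____X_
step 5: X_X____
___X___
____X__
___XX__
____XX_
step 6: ___XX__
___X___
____X__
___X___
____XX_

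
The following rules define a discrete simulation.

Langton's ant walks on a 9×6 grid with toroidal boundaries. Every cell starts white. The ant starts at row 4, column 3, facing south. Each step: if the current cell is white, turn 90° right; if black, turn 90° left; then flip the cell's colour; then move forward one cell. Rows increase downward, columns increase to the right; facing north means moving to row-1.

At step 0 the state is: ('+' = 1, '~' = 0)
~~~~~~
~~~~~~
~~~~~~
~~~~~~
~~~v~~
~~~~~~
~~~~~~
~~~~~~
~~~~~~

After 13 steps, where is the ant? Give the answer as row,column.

4,4

t=0: ~~~~~~
~~~~~~
~~~~~~
~~~~~~
~~~v~~
~~~~~~
~~~~~~
~~~~~~
~~~~~~
t=1: ~~~~~~
~~~~~~
~~~~~~
~~~~~~
~~<+~~
~~~~~~
~~~~~~
~~~~~~
~~~~~~
t=2: ~~~~~~
~~~~~~
~~~~~~
~~^~~~
~~++~~
~~~~~~
~~~~~~
~~~~~~
~~~~~~
t=3: ~~~~~~
~~~~~~
~~~~~~
~~+>~~
~~++~~
~~~~~~
~~~~~~
~~~~~~
~~~~~~
t=4: ~~~~~~
~~~~~~
~~~~~~
~~++~~
~~+v~~
~~~~~~
~~~~~~
~~~~~~
~~~~~~
t=5: ~~~~~~
~~~~~~
~~~~~~
~~++~~
~~+~>~
~~~~~~
~~~~~~
~~~~~~
~~~~~~
t=6: ~~~~~~
~~~~~~
~~~~~~
~~++~~
~~+~+~
~~~~v~
~~~~~~
~~~~~~
~~~~~~
t=7: ~~~~~~
~~~~~~
~~~~~~
~~++~~
~~+~+~
~~~<+~
~~~~~~
~~~~~~
~~~~~~
t=8: ~~~~~~
~~~~~~
~~~~~~
~~++~~
~~+^+~
~~~++~
~~~~~~
~~~~~~
~~~~~~
t=9: ~~~~~~
~~~~~~
~~~~~~
~~++~~
~~++>~
~~~++~
~~~~~~
~~~~~~
~~~~~~
t=10: ~~~~~~
~~~~~~
~~~~~~
~~++^~
~~++~~
~~~++~
~~~~~~
~~~~~~
~~~~~~
t=11: ~~~~~~
~~~~~~
~~~~~~
~~+++>
~~++~~
~~~++~
~~~~~~
~~~~~~
~~~~~~
t=12: ~~~~~~
~~~~~~
~~~~~~
~~++++
~~++~v
~~~++~
~~~~~~
~~~~~~
~~~~~~
t=13: ~~~~~~
~~~~~~
~~~~~~
~~++++
~~++<+
~~~++~
~~~~~~
~~~~~~
~~~~~~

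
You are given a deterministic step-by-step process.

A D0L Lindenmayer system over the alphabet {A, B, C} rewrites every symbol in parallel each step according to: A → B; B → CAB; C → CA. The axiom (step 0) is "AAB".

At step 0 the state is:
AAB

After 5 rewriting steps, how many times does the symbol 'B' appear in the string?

32

gen 0: AAB
gen 1: BBCAB
gen 2: CABCABCABCAB
gen 3: CABCABCABCABCABCABCABCAB
gen 4: CABCABCABCABCABCABCABCABCABCABCABCABCABCABCABCAB
gen 5: CABCABCABCABCABCABCABCABCABCABCABCABCABCABCABCABCABCABCABCABCABCABCABCABCABCABCABCABCABCABCABCAB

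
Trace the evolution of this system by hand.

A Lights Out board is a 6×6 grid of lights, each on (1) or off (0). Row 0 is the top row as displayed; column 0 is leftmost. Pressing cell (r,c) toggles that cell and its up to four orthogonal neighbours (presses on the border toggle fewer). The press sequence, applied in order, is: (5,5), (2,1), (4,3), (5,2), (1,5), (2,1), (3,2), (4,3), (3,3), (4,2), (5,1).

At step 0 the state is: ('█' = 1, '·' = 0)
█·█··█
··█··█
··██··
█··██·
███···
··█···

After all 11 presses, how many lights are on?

16

k=0  █·█··█
··█··█
··██··
█··██·
███···
··█···
k=1  █·█··█
··█··█
··██··
█··██·
███··█
··█·██
k=2  █·█··█
·██··█
██·█··
██·██·
███··█
··█·██
k=3  █·█··█
·██··█
██·█··
██··█·
██·███
··████
k=4  █·█··█
·██··█
██·█··
██··█·
██████
·█··██
k=5  █·█···
·██·█·
██·█·█
██··█·
██████
·█··██
k=6  █·█···
··█·█·
··██·█
█···█·
██████
·█··██
k=7  █·█···
··█·█·
···█·█
█████·
██·███
·█··██
k=8  █·█···
··█·█·
···█·█
███·█·
███··█
·█·███
k=9  █·█···
··█·█·
·····█
██·█··
████·█
·█·███
k=10  █·█···
··█·█·
·····█
████··
█····█
·█████
k=11  █·█···
··█·█·
·····█
████··
██···█
█··███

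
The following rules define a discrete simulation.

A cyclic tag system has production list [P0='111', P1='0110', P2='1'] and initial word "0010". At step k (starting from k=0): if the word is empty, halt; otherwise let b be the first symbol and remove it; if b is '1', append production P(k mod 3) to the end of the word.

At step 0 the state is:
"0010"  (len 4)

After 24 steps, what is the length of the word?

k=0  "0010"  (len 4)
k=1  "010"  (len 3)
k=2  "10"  (len 2)
k=3  "01"  (len 2)
k=4  "1"  (len 1)
k=5  "0110"  (len 4)
k=6  "110"  (len 3)
k=7  "10111"  (len 5)
k=8  "01110110"  (len 8)
k=9  "1110110"  (len 7)
k=10  "110110111"  (len 9)
k=11  "101101110110"  (len 12)
k=12  "011011101101"  (len 12)
k=13  "11011101101"  (len 11)
k=14  "10111011010110"  (len 14)
k=15  "01110110101101"  (len 14)
k=16  "1110110101101"  (len 13)
k=17  "1101101011010110"  (len 16)
k=18  "1011010110101101"  (len 16)
k=19  "011010110101101111"  (len 18)
k=20  "11010110101101111"  (len 17)
k=21  "10101101011011111"  (len 17)
k=22  "0101101011011111111"  (len 19)
k=23  "101101011011111111"  (len 18)
k=24  "011010110111111111"  (len 18)

18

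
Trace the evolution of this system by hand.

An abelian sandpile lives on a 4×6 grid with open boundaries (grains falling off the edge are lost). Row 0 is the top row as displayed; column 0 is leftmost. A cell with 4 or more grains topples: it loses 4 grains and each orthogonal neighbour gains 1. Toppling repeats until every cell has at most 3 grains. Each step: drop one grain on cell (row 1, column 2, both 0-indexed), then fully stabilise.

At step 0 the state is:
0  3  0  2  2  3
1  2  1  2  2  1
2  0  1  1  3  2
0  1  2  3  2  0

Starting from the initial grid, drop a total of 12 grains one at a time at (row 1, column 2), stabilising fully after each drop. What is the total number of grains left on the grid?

t=0: 0  3  0  2  2  3
1  2  1  2  2  1
2  0  1  1  3  2
0  1  2  3  2  0
t=1: 0  3  0  2  2  3
1  2  2  2  2  1
2  0  1  1  3  2
0  1  2  3  2  0
t=2: 0  3  0  2  2  3
1  2  3  2  2  1
2  0  1  1  3  2
0  1  2  3  2  0
t=3: 0  3  1  2  2  3
1  3  0  3  2  1
2  0  2  1  3  2
0  1  2  3  2  0
t=4: 0  3  1  2  2  3
1  3  1  3  2  1
2  0  2  1  3  2
0  1  2  3  2  0
t=5: 0  3  1  2  2  3
1  3  2  3  2  1
2  0  2  1  3  2
0  1  2  3  2  0
t=6: 0  3  1  2  2  3
1  3  3  3  2  1
2  0  2  1  3  2
0  1  2  3  2  0
t=7: 1  0  3  3  2  3
2  1  2  0  3  1
2  1  3  2  3  2
0  1  2  3  2  0
t=8: 1  0  3  3  2  3
2  1  3  0  3  1
2  1  3  2  3  2
0  1  2  3  2  0
t=9: 1  1  1  0  3  3
2  2  2  2  3  1
2  2  0  3  3  2
0  1  3  3  2  0
t=10: 1  1  1  0  3  3
2  2  3  2  3  1
2  2  0  3  3  2
0  1  3  3  2  0
t=11: 1  1  2  0  3  3
2  3  0  3  3  1
2  2  1  3  3  2
0  1  3  3  2  0
t=12: 1  1  2  0  3  3
2  3  1  3  3  1
2  2  1  3  3  2
0  1  3  3  2  0

45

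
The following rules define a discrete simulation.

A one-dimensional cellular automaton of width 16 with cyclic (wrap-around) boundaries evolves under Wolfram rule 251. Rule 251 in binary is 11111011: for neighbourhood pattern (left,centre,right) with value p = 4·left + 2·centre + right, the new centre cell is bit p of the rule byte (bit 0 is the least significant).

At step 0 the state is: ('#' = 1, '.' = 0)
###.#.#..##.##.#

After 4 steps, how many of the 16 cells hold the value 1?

[0] ###.#.#..##.##.#
[1] ####.#.#########
[2] #####.##########
[3] ################
[4] ################

16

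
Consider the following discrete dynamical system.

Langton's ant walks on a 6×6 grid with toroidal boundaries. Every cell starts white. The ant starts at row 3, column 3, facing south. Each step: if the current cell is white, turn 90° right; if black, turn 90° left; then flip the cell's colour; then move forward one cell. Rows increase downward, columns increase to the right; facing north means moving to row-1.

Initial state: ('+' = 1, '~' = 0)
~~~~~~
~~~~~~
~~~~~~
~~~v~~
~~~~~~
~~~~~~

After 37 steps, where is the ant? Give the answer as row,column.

gen 0: ~~~~~~
~~~~~~
~~~~~~
~~~v~~
~~~~~~
~~~~~~
gen 1: ~~~~~~
~~~~~~
~~~~~~
~~<+~~
~~~~~~
~~~~~~
gen 2: ~~~~~~
~~~~~~
~~^~~~
~~++~~
~~~~~~
~~~~~~
gen 3: ~~~~~~
~~~~~~
~~+>~~
~~++~~
~~~~~~
~~~~~~
gen 4: ~~~~~~
~~~~~~
~~++~~
~~+v~~
~~~~~~
~~~~~~
gen 5: ~~~~~~
~~~~~~
~~++~~
~~+~>~
~~~~~~
~~~~~~
gen 6: ~~~~~~
~~~~~~
~~++~~
~~+~+~
~~~~v~
~~~~~~
gen 7: ~~~~~~
~~~~~~
~~++~~
~~+~+~
~~~<+~
~~~~~~
gen 8: ~~~~~~
~~~~~~
~~++~~
~~+^+~
~~~++~
~~~~~~
gen 9: ~~~~~~
~~~~~~
~~++~~
~~++>~
~~~++~
~~~~~~
gen 10: ~~~~~~
~~~~~~
~~++^~
~~++~~
~~~++~
~~~~~~
gen 11: ~~~~~~
~~~~~~
~~+++>
~~++~~
~~~++~
~~~~~~
gen 12: ~~~~~~
~~~~~~
~~++++
~~++~v
~~~++~
~~~~~~
gen 13: ~~~~~~
~~~~~~
~~++++
~~++<+
~~~++~
~~~~~~
gen 14: ~~~~~~
~~~~~~
~~++^+
~~++++
~~~++~
~~~~~~
gen 15: ~~~~~~
~~~~~~
~~+<~+
~~++++
~~~++~
~~~~~~
gen 16: ~~~~~~
~~~~~~
~~+~~+
~~+v++
~~~++~
~~~~~~
gen 17: ~~~~~~
~~~~~~
~~+~~+
~~+~>+
~~~++~
~~~~~~
gen 18: ~~~~~~
~~~~~~
~~+~^+
~~+~~+
~~~++~
~~~~~~
gen 19: ~~~~~~
~~~~~~
~~+~+>
~~+~~+
~~~++~
~~~~~~
gen 20: ~~~~~~
~~~~~^
~~+~+~
~~+~~+
~~~++~
~~~~~~
gen 21: ~~~~~~
>~~~~+
~~+~+~
~~+~~+
~~~++~
~~~~~~
gen 22: ~~~~~~
+~~~~+
v~+~+~
~~+~~+
~~~++~
~~~~~~
gen 23: ~~~~~~
+~~~~+
+~+~+<
~~+~~+
~~~++~
~~~~~~
gen 24: ~~~~~~
+~~~~^
+~+~++
~~+~~+
~~~++~
~~~~~~
gen 25: ~~~~~~
+~~~<~
+~+~++
~~+~~+
~~~++~
~~~~~~
gen 26: ~~~~^~
+~~~+~
+~+~++
~~+~~+
~~~++~
~~~~~~
gen 27: ~~~~+>
+~~~+~
+~+~++
~~+~~+
~~~++~
~~~~~~
gen 28: ~~~~++
+~~~+v
+~+~++
~~+~~+
~~~++~
~~~~~~
gen 29: ~~~~++
+~~~<+
+~+~++
~~+~~+
~~~++~
~~~~~~
gen 30: ~~~~++
+~~~~+
+~+~v+
~~+~~+
~~~++~
~~~~~~
gen 31: ~~~~++
+~~~~+
+~+~~>
~~+~~+
~~~++~
~~~~~~
gen 32: ~~~~++
+~~~~^
+~+~~~
~~+~~+
~~~++~
~~~~~~
gen 33: ~~~~++
+~~~<~
+~+~~~
~~+~~+
~~~++~
~~~~~~
gen 34: ~~~~^+
+~~~+~
+~+~~~
~~+~~+
~~~++~
~~~~~~
gen 35: ~~~<~+
+~~~+~
+~+~~~
~~+~~+
~~~++~
~~~~~~
gen 36: ~~~+~+
+~~~+~
+~+~~~
~~+~~+
~~~++~
~~~^~~
gen 37: ~~~+~+
+~~~+~
+~+~~~
~~+~~+
~~~++~
~~~+>~

5,4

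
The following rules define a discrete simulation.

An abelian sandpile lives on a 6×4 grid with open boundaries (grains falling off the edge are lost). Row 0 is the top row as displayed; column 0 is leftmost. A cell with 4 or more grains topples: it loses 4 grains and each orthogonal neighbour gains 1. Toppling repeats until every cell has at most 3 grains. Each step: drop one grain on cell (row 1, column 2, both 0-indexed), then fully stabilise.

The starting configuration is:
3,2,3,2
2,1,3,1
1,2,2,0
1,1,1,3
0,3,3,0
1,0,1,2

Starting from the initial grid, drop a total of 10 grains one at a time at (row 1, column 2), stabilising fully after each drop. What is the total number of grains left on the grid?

k=0  3,2,3,2
2,1,3,1
1,2,2,0
1,1,1,3
0,3,3,0
1,0,1,2
k=1  3,3,0,3
2,2,1,2
1,2,3,0
1,1,1,3
0,3,3,0
1,0,1,2
k=2  3,3,0,3
2,2,2,2
1,2,3,0
1,1,1,3
0,3,3,0
1,0,1,2
k=3  3,3,0,3
2,2,3,2
1,2,3,0
1,1,1,3
0,3,3,0
1,0,1,2
k=4  3,3,1,3
2,3,1,3
1,3,0,1
1,1,2,3
0,3,3,0
1,0,1,2
k=5  3,3,1,3
2,3,2,3
1,3,0,1
1,1,2,3
0,3,3,0
1,0,1,2
k=6  3,3,1,3
2,3,3,3
1,3,0,1
1,1,2,3
0,3,3,0
1,0,1,2
k=7  1,2,0,1
0,3,3,1
3,0,2,2
1,2,2,3
0,3,3,0
1,0,1,2
k=8  1,3,1,1
1,0,1,2
3,1,3,2
1,2,2,3
0,3,3,0
1,0,1,2
k=9  1,3,1,1
1,0,2,2
3,1,3,2
1,2,2,3
0,3,3,0
1,0,1,2
k=10  1,3,1,1
1,0,3,2
3,1,3,2
1,2,2,3
0,3,3,0
1,0,1,2

39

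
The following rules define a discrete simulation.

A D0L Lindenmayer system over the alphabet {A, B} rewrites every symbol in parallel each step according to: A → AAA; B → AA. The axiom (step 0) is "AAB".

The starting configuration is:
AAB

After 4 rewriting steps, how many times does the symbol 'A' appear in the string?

t=0: AAB
t=1: AAAAAAAA
t=2: AAAAAAAAAAAAAAAAAAAAAAAA
t=3: AAAAAAAAAAAAAAAAAAAAAAAAAAAAAAAAAAAAAAAAAAAAAAAAAAAAAAAAAAAAAAAAAAAAAAAA
t=4: AAAAAAAAAAAAAAAAAAAAAAAAAAAAAAAAAAAAAAAAAAAAAAAAAAAAAAAAAA…AAAAAAAAAAAAAAAAAAAAAAAAAAAAAAAAAAAAAAAAAAAAAAAAAAAAAAAAAA  (len 216)

216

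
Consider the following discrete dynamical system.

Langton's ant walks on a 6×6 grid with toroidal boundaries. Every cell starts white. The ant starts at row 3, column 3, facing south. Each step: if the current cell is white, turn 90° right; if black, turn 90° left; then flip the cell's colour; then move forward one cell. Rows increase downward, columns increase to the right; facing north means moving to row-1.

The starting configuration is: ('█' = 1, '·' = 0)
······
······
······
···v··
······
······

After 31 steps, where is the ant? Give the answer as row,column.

k=0  ······
······
······
···v··
······
······
k=1  ······
······
······
··<█··
······
······
k=2  ······
······
··^···
··██··
······
······
k=3  ······
······
··█>··
··██··
······
······
k=4  ······
······
··██··
··█v··
······
······
k=5  ······
······
··██··
··█·>·
······
······
k=6  ······
······
··██··
··█·█·
····v·
······
k=7  ······
······
··██··
··█·█·
···<█·
······
k=8  ······
······
··██··
··█^█·
···██·
······
k=9  ······
······
··██··
··██>·
···██·
······
k=10  ······
······
··██^·
··██··
···██·
······
k=11  ······
······
··███>
··██··
···██·
······
k=12  ······
······
··████
··██·v
···██·
······
k=13  ······
······
··████
··██<█
···██·
······
k=14  ······
······
··██^█
··████
···██·
······
k=15  ······
······
··█<·█
··████
···██·
······
k=16  ······
······
··█··█
··█v██
···██·
······
k=17  ······
······
··█··█
··█·>█
···██·
······
k=18  ······
······
··█·^█
··█··█
···██·
······
k=19  ······
······
··█·█>
··█··█
···██·
······
k=20  ······
·····^
··█·█·
··█··█
···██·
······
k=21  ······
>····█
··█·█·
··█··█
···██·
······
k=22  ······
█····█
v·█·█·
··█··█
···██·
······
k=23  ······
█····█
█·█·█<
··█··█
···██·
······
k=24  ······
█····^
█·█·██
··█··█
···██·
······
k=25  ······
█···<·
█·█·██
··█··█
···██·
······
k=26  ····^·
█···█·
█·█·██
··█··█
···██·
······
k=27  ····█>
█···█·
█·█·██
··█··█
···██·
······
k=28  ····██
█···█v
█·█·██
··█··█
···██·
······
k=29  ····██
█···<█
█·█·██
··█··█
···██·
······
k=30  ····██
█····█
█·█·v█
··█··█
···██·
······
k=31  ····██
█····█
█·█··>
··█··█
···██·
······

2,5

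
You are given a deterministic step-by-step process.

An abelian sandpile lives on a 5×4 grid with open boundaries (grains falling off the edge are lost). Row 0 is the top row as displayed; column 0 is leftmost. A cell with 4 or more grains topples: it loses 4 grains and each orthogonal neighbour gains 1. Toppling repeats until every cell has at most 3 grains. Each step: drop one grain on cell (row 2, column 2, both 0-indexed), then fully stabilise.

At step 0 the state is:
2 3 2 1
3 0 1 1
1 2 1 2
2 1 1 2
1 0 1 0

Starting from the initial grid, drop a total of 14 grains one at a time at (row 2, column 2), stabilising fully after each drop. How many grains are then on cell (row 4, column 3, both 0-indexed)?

1

[0] 2 3 2 1
3 0 1 1
1 2 1 2
2 1 1 2
1 0 1 0
[1] 2 3 2 1
3 0 1 1
1 2 2 2
2 1 1 2
1 0 1 0
[2] 2 3 2 1
3 0 1 1
1 2 3 2
2 1 1 2
1 0 1 0
[3] 2 3 2 1
3 0 2 1
1 3 0 3
2 1 2 2
1 0 1 0
[4] 2 3 2 1
3 0 2 1
1 3 1 3
2 1 2 2
1 0 1 0
[5] 2 3 2 1
3 0 2 1
1 3 2 3
2 1 2 2
1 0 1 0
[6] 2 3 2 1
3 0 2 1
1 3 3 3
2 1 2 2
1 0 1 0
[7] 2 3 2 1
3 1 3 2
2 0 2 0
2 2 3 3
1 0 1 0
[8] 2 3 2 1
3 1 3 2
2 0 3 0
2 2 3 3
1 0 1 0
[9] 2 3 3 1
3 2 0 3
2 1 2 2
2 3 1 0
1 0 2 1
[10] 2 3 3 1
3 2 0 3
2 1 3 2
2 3 1 0
1 0 2 1
[11] 2 3 3 1
3 2 1 3
2 2 0 3
2 3 2 0
1 0 2 1
[12] 2 3 3 1
3 2 1 3
2 2 1 3
2 3 2 0
1 0 2 1
[13] 2 3 3 1
3 2 1 3
2 2 2 3
2 3 2 0
1 0 2 1
[14] 2 3 3 1
3 2 1 3
2 2 3 3
2 3 2 0
1 0 2 1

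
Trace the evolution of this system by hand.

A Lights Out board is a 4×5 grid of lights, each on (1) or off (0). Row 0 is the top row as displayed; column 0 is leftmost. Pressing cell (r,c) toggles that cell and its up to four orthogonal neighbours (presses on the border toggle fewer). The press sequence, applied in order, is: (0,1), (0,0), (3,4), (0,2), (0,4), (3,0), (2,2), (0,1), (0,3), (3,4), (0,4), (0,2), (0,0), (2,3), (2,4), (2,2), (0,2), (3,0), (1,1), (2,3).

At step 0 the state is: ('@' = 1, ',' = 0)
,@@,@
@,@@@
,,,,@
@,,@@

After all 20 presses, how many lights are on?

8

gen 0: ,@@,@
@,@@@
,,,,@
@,,@@
gen 1: @,,,@
@@@@@
,,,,@
@,,@@
gen 2: ,@,,@
,@@@@
,,,,@
@,,@@
gen 3: ,@,,@
,@@@@
,,,,,
@,,,,
gen 4: ,,@@@
,@,@@
,,,,,
@,,,,
gen 5: ,,@,,
,@,@,
,,,,,
@,,,,
gen 6: ,,@,,
,@,@,
@,,,,
,@,,,
gen 7: ,,@,,
,@@@,
@@@@,
,@@,,
gen 8: @@,,,
,,@@,
@@@@,
,@@,,
gen 9: @@@@@
,,@,,
@@@@,
,@@,,
gen 10: @@@@@
,,@,,
@@@@@
,@@@@
gen 11: @@@,,
,,@,@
@@@@@
,@@@@
gen 12: @,,@,
,,,,@
@@@@@
,@@@@
gen 13: ,@,@,
@,,,@
@@@@@
,@@@@
gen 14: ,@,@,
@,,@@
@@,,,
,@@,@
gen 15: ,@,@,
@,,@,
@@,@@
,@@,,
gen 16: ,@,@,
@,@@,
@,@,@
,@,,,
gen 17: ,,@,,
@,,@,
@,@,@
,@,,,
gen 18: ,,@,,
@,,@,
,,@,@
@,,,,
gen 19: ,@@,,
,@@@,
,@@,@
@,,,,
gen 20: ,@@,,
,@@,,
,@,@,
@,,@,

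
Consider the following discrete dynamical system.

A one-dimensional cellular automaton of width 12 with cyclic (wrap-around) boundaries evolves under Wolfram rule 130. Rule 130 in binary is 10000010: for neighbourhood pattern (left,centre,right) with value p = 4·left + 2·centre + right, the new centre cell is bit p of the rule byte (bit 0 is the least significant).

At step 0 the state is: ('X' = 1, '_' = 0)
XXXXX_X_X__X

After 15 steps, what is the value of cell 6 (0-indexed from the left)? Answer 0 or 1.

0) XXXXX_X_X__X
1) XXXX______X_
2) _XX______X__
3) X_______X___
4) _______X___X
5) ______X___X_
6) _____X___X__
7) ____X___X___
8) ___X___X____
9) __X___X_____
10) _X___X______
11) X___X_______
12) ___X_______X
13) __X_______X_
14) _X_______X__
15) X_______X___

0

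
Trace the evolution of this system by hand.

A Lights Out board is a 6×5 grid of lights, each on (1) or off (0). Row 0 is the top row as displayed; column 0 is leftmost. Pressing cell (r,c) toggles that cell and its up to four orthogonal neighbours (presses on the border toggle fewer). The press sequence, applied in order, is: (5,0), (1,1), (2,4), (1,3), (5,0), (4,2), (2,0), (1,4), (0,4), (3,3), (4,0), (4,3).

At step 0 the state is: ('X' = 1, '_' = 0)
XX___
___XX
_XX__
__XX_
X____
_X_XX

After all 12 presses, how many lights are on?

step 0: XX___
___XX
_XX__
__XX_
X____
_X_XX
step 1: XX___
___XX
_XX__
__XX_
_____
X__XX
step 2: X____
XXXXX
__X__
__XX_
_____
X__XX
step 3: X____
XXXX_
__XXX
__XXX
_____
X__XX
step 4: X__X_
XX__X
__X_X
__XXX
_____
X__XX
step 5: X__X_
XX__X
__X_X
__XXX
X____
_X_XX
step 6: X__X_
XX__X
__X_X
___XX
XXXX_
_XXXX
step 7: X__X_
_X__X
XXX_X
X__XX
XXXX_
_XXXX
step 8: X__XX
_X_X_
XXX__
X__XX
XXXX_
_XXXX
step 9: X____
_X_XX
XXX__
X__XX
XXXX_
_XXXX
step 10: X____
_X_XX
XXXX_
X_X__
XXX__
_XXXX
step 11: X____
_X_XX
XXXX_
__X__
__X__
XXXXX
step 12: X____
_X_XX
XXXX_
__XX_
___XX
XXX_X

16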